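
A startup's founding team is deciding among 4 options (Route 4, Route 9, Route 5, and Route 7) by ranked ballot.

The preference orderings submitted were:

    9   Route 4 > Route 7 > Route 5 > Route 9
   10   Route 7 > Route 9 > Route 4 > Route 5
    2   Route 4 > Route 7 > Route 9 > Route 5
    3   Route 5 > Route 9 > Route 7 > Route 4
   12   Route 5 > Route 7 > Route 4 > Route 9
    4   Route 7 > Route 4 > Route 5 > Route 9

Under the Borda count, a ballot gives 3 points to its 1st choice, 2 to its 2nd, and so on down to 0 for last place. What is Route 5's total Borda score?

Borda scores:
  Route 4: 9·3 + 10·1 + 2·3 + 3·0 + 12·1 + 4·2 = 63
  Route 9: 9·0 + 10·2 + 2·1 + 3·2 + 12·0 + 4·0 = 28
  Route 5: 9·1 + 10·0 + 2·0 + 3·3 + 12·3 + 4·1 = 58
  Route 7: 9·2 + 10·3 + 2·2 + 3·1 + 12·2 + 4·3 = 91

58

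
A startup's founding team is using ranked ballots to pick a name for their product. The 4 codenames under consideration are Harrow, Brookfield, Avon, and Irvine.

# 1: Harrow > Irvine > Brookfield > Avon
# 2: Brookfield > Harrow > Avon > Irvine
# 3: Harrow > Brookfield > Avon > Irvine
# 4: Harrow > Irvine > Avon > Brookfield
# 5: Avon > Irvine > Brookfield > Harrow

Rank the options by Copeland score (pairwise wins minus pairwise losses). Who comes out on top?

Harrow

Pairwise results:
  Harrow vs Brookfield: Harrow wins 3–2.
  Harrow vs Avon: Harrow wins 4–1.
  Harrow vs Irvine: Harrow wins 4–1.
  Brookfield vs Avon: Brookfield wins 3–2.
  Brookfield vs Irvine: Irvine wins 3–2.
  Avon vs Irvine: Avon wins 3–2.
Copeland scores (wins − losses):
  Harrow: 3 − 0 = 3
  Brookfield: 1 − 2 = -1
  Avon: 1 − 2 = -1
  Irvine: 1 − 2 = -1
Harrow has the best Copeland score.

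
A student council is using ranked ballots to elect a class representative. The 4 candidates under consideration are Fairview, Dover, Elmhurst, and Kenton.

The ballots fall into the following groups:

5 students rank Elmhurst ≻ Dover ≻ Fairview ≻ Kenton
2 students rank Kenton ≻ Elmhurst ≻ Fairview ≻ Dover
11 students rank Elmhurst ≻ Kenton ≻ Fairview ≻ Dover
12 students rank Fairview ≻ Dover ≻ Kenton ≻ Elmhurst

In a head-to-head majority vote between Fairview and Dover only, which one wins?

Ballots ranking Fairview above Dover: 2+11+12 = 25.
Ballots ranking Dover above Fairview: 5.
Fairview wins the head-to-head, 25–5.

Fairview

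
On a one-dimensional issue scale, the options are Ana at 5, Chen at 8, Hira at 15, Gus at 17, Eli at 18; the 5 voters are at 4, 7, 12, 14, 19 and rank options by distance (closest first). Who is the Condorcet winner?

With single-peaked preferences on a line, the Condorcet winner is the candidate closest to the median voter.
The median voter (position 12) is closest to Hira at 15.
Check: Hira vs Chen — voters closer to Hira: 3 of 5.

Hira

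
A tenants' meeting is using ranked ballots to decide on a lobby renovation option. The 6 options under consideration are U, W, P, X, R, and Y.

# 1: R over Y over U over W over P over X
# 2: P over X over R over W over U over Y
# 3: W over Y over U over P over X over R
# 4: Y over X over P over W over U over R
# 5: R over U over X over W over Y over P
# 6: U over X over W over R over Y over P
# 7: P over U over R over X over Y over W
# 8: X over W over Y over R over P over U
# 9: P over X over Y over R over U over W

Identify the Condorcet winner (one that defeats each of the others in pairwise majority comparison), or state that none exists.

Head-to-head results (9 voters total):
U vs W: U wins 5–4.
U vs P: P wins 5–4.
U vs X: U wins 5–4.
U vs R: R wins 5–4.
U vs Y: Y wins 5–4.
W vs P: W wins 5–4.
W vs X: X wins 7–2.
W vs R: R wins 5–4.
W vs Y: W wins 5–4.
P vs X: P wins 5–4.
P vs R: P wins 5–4.
P vs Y: Y wins 6–3.
X vs R: X wins 6–3.
X vs Y: X wins 6–3.
R vs Y: R wins 5–4.
No candidate beats all others: U beats W beats P beats U, a majority cycle.

There is no Condorcet winner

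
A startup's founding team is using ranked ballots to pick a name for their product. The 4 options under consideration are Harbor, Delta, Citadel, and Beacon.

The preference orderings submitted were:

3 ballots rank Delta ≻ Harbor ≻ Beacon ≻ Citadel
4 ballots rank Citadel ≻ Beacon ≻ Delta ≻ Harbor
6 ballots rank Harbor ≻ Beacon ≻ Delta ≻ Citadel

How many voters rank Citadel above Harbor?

4

Ballots ranking Citadel above Harbor: 4.
Ballots ranking Harbor above Citadel: 3+6 = 9.
So 4 of 13 voters prefer Citadel to Harbor.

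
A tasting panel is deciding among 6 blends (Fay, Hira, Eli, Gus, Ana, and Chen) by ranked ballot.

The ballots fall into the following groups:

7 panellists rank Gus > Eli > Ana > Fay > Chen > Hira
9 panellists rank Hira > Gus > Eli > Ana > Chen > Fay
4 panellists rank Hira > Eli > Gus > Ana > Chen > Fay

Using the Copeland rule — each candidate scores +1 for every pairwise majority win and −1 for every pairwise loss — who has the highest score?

Pairwise results:
  Fay vs Hira: Hira wins 13–7.
  Fay vs Eli: Eli wins 20–0.
  Fay vs Gus: Gus wins 20–0.
  Fay vs Ana: Ana wins 20–0.
  Fay vs Chen: Chen wins 13–7.
  Hira vs Eli: Hira wins 13–7.
  Hira vs Gus: Hira wins 13–7.
  Hira vs Ana: Hira wins 13–7.
  Hira vs Chen: Hira wins 13–7.
  Eli vs Gus: Gus wins 16–4.
  Eli vs Ana: Eli wins 20–0.
  Eli vs Chen: Eli wins 20–0.
  Gus vs Ana: Gus wins 20–0.
  Gus vs Chen: Gus wins 20–0.
  Ana vs Chen: Ana wins 20–0.
Copeland scores (wins − losses):
  Fay: 0 − 5 = -5
  Hira: 5 − 0 = 5
  Eli: 3 − 2 = 1
  Gus: 4 − 1 = 3
  Ana: 2 − 3 = -1
  Chen: 1 − 4 = -3
Hira has the best Copeland score.

Hira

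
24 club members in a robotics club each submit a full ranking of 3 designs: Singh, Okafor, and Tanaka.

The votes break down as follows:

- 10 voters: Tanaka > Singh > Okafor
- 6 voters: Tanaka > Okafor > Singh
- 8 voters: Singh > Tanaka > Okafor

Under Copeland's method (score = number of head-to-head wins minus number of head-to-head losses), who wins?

Tanaka

Pairwise results:
  Singh vs Okafor: Singh wins 18–6.
  Singh vs Tanaka: Tanaka wins 16–8.
  Okafor vs Tanaka: Tanaka wins 24–0.
Copeland scores (wins − losses):
  Singh: 1 − 1 = 0
  Okafor: 0 − 2 = -2
  Tanaka: 2 − 0 = 2
Tanaka has the best Copeland score.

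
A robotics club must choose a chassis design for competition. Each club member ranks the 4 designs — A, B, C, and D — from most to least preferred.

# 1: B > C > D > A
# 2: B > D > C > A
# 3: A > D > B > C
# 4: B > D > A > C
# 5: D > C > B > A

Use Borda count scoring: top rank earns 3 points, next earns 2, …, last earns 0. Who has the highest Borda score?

Borda scores:
  A: 0 + 0 + 3 + 1 + 0 = 4
  B: 3 + 3 + 1 + 3 + 1 = 11
  C: 2 + 1 + 0 + 0 + 2 = 5
  D: 1 + 2 + 2 + 2 + 3 = 10
B has the highest total.

B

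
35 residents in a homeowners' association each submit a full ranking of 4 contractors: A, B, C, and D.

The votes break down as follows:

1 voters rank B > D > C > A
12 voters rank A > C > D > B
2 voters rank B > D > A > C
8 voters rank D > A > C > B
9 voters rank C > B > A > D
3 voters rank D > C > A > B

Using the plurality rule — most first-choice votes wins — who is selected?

A

First-place vote totals:
  A: 12
  B: 3
  C: 9
  D: 11
A has the most first-place votes.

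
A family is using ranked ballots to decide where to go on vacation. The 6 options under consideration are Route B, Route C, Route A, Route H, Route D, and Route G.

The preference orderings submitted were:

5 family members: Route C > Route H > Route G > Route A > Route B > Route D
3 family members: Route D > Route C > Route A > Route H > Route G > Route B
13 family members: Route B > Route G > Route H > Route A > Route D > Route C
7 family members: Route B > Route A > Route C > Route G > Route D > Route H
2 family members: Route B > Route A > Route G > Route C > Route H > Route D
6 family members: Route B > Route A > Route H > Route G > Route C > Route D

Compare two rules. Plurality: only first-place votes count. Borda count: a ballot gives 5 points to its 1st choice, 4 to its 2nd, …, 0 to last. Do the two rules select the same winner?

Plurality first-place counts: Route B 28, Route C 5, Route A 0, Route H 0, Route D 3, Route G 0 → Route B.
Borda totals: Route B 145, Route C 68, Route A 105, Route H 85, Route D 35, Route G 102 → Route B.
The two rules agree on Route B.

Yes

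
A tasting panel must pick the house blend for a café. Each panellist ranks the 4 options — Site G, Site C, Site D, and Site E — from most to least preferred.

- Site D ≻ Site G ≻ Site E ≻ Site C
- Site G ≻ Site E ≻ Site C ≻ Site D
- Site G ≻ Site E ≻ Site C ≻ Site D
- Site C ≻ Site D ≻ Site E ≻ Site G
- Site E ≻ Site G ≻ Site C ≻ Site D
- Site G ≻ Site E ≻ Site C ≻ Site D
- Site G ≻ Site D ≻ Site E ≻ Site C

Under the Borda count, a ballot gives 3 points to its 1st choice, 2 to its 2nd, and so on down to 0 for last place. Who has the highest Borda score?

Site G

Borda scores:
  Site G: 2 + 3 + 3 + 0 + 2 + 3 + 3 = 16
  Site C: 0 + 1 + 1 + 3 + 1 + 1 + 0 = 7
  Site D: 3 + 0 + 0 + 2 + 0 + 0 + 2 = 7
  Site E: 1 + 2 + 2 + 1 + 3 + 2 + 1 = 12
Site G has the highest total.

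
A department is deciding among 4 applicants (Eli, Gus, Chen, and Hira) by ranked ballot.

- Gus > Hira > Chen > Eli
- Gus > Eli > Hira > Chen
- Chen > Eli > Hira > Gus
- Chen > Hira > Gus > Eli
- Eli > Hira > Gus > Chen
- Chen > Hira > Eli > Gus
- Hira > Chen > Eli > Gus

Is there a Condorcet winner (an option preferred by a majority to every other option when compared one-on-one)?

Yes

Head-to-head results (7 voters total):
Eli vs Gus: Eli wins 4–3.
Eli vs Chen: Chen wins 5–2.
Eli vs Hira: Hira wins 4–3.
Gus vs Chen: Chen wins 4–3.
Gus vs Hira: Hira wins 5–2.
Chen vs Hira: Hira wins 4–3.
Hira beats each rival — Eli (4–3), Gus (5–2), Chen (4–3) — so Hira is the Condorcet winner.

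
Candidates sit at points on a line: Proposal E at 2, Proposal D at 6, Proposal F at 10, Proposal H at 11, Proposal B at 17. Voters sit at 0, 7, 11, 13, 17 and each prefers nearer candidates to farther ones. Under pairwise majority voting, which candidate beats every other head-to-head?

With single-peaked preferences on a line, the Condorcet winner is the candidate closest to the median voter.
The median voter (position 11) is closest to Proposal H at 11.
Check: Proposal H vs Proposal E — voters closer to Proposal H: 4 of 5.

Proposal H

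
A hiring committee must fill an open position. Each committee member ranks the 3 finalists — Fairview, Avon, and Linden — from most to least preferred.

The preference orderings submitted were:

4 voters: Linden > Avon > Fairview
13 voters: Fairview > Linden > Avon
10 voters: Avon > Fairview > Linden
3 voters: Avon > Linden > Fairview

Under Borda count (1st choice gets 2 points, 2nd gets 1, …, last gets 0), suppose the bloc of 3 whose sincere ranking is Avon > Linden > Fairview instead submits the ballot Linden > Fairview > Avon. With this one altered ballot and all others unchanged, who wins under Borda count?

Borda totals with the altered ballot: Fairview 39, Avon 24, Linden 27.
The winner is unchanged: still Fairview.

Fairview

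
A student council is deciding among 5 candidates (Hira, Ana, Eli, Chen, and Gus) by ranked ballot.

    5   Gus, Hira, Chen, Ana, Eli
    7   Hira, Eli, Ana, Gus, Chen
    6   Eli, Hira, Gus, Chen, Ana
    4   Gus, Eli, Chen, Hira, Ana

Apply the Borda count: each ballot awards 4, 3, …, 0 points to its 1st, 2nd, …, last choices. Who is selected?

Borda scores:
  Hira: 5·3 + 7·4 + 6·3 + 4·1 = 65
  Ana: 5·1 + 7·2 + 6·0 + 4·0 = 19
  Eli: 5·0 + 7·3 + 6·4 + 4·3 = 57
  Chen: 5·2 + 7·0 + 6·1 + 4·2 = 24
  Gus: 5·4 + 7·1 + 6·2 + 4·4 = 55
Hira has the highest total.

Hira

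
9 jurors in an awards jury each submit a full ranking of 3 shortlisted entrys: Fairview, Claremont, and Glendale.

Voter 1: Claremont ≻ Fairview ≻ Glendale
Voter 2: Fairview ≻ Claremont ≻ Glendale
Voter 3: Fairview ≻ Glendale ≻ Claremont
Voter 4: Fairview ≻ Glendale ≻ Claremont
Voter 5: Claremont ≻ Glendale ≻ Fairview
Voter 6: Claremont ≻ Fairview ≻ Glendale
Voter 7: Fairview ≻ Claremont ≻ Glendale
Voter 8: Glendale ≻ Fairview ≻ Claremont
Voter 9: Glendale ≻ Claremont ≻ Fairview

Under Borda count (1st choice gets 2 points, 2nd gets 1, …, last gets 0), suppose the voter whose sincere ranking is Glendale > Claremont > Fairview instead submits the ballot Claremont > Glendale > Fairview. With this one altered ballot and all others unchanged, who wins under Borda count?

Fairview

Borda totals with the altered ballot: Fairview 11, Claremont 10, Glendale 6.
The winner is unchanged: still Fairview.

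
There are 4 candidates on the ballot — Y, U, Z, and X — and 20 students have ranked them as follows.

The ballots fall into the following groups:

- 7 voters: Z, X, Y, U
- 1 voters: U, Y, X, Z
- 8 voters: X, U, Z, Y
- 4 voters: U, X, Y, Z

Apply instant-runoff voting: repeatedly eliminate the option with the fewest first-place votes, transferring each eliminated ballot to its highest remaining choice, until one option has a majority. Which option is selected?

X

Round 1: X 8, Z 7, U 5, Y 0. Y has the fewest and is eliminated.
Round 2: X 8, Z 7, U 5. U has the fewest and is eliminated.
Round 3: X 13, Z 7. X has a majority.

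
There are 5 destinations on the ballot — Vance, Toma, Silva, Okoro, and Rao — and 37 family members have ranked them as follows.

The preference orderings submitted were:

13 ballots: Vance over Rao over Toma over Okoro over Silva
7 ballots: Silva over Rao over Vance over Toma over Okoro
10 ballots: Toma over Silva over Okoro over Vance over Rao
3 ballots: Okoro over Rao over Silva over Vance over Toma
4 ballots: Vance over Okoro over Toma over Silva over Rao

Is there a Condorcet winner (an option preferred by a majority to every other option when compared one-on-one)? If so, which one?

No Condorcet winner

Head-to-head results (37 voters total):
Vance vs Toma: Vance wins 27–10.
Vance vs Silva: Silva wins 20–17.
Vance vs Okoro: Vance wins 24–13.
Vance vs Rao: Vance wins 27–10.
Toma vs Silva: Toma wins 27–10.
Toma vs Okoro: Toma wins 30–7.
Toma vs Rao: Rao wins 23–14.
Silva vs Okoro: Okoro wins 20–17.
Silva vs Rao: Silva wins 21–16.
Okoro vs Rao: Rao wins 20–17.
No candidate beats all others: Vance beats Toma beats Silva beats Vance, a majority cycle.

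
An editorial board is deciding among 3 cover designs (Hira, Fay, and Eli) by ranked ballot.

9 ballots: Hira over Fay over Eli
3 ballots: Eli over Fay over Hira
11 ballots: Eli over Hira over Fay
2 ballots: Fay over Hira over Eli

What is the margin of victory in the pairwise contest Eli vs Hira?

Ballots ranking Eli above Hira: 3+11 = 14.
Ballots ranking Hira above Eli: 9+2 = 11.
Eli wins 14–11, a margin of 3.

3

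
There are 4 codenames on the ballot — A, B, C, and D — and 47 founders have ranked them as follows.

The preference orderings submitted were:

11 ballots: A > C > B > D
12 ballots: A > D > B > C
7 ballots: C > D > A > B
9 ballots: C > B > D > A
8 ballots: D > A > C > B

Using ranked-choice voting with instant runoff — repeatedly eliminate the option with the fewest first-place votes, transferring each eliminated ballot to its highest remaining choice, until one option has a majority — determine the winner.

A

Round 1: A 23, C 16, D 8, B 0. B has the fewest and is eliminated.
Round 2: A 23, C 16, D 8. D has the fewest and is eliminated.
Round 3: A 31, C 16. A has a majority.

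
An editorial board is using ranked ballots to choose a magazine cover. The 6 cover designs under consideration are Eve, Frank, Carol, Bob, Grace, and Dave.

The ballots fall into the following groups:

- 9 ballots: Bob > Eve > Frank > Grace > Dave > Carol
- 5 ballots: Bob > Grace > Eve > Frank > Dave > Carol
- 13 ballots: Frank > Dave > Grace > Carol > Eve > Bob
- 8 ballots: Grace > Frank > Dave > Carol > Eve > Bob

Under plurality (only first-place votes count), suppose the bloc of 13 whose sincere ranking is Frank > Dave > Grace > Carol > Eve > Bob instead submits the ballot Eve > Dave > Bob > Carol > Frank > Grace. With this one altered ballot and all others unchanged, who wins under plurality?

Bob

First-place totals with the altered ballot: Eve 13, Frank 0, Carol 0, Bob 14, Grace 8, Dave 0.
The winner is unchanged: still Bob.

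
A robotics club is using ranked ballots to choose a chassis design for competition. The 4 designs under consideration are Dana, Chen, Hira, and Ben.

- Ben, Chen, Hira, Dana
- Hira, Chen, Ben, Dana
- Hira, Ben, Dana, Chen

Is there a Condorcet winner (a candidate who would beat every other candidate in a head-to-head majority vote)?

Head-to-head results (3 voters total):
Dana vs Chen: Chen wins 2–1.
Dana vs Hira: Hira wins 3–0.
Dana vs Ben: Ben wins 3–0.
Chen vs Hira: Hira wins 2–1.
Chen vs Ben: Ben wins 2–1.
Hira vs Ben: Hira wins 2–1.
Hira beats each rival — Dana (3–0), Chen (2–1), Ben (2–1) — so Hira is the Condorcet winner.

Yes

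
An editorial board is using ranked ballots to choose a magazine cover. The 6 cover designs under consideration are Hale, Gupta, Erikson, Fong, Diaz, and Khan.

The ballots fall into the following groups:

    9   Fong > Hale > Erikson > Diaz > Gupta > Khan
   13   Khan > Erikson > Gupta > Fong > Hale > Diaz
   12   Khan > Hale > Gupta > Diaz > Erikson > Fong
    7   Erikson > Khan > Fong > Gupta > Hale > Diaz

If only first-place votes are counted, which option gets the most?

Khan

First-place vote totals:
  Hale: 0
  Gupta: 0
  Erikson: 7
  Fong: 9
  Diaz: 0
  Khan: 25
Khan has the most first-place votes.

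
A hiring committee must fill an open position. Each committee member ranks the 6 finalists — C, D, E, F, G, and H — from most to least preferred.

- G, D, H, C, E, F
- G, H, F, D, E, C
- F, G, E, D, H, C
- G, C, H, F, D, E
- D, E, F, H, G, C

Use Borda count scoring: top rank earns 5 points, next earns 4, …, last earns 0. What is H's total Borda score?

13

Borda scores:
  C: 2 + 0 + 0 + 4 + 0 = 6
  D: 4 + 2 + 2 + 1 + 5 = 14
  E: 1 + 1 + 3 + 0 + 4 = 9
  F: 0 + 3 + 5 + 2 + 3 = 13
  G: 5 + 5 + 4 + 5 + 1 = 20
  H: 3 + 4 + 1 + 3 + 2 = 13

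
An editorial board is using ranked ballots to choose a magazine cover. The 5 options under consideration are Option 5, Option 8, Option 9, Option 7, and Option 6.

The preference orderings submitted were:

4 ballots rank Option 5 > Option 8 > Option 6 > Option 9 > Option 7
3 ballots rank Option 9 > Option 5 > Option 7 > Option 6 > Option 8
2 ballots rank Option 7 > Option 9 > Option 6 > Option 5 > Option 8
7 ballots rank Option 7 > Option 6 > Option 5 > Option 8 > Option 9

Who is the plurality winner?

Option 7

First-place vote totals:
  Option 5: 4
  Option 8: 0
  Option 9: 3
  Option 7: 9
  Option 6: 0
Option 7 has the most first-place votes.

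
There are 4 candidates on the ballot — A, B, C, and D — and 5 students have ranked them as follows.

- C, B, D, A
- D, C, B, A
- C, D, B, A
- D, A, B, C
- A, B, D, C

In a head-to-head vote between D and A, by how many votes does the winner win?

Ballots ranking D above A: 4.
Ballots ranking A above D: 1.
D wins 4–1, a margin of 3.

3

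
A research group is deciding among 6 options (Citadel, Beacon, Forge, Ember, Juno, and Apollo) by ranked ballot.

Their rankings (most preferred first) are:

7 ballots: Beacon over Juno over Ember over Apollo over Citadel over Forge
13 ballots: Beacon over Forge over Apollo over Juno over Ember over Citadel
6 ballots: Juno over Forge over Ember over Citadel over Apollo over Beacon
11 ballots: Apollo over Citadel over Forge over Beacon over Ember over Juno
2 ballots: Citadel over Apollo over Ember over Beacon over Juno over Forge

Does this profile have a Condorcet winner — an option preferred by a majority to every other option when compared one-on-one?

Head-to-head results (39 voters total):
Citadel vs Beacon: Beacon wins 20–19.
Citadel vs Forge: Citadel wins 20–19.
Citadel vs Ember: Ember wins 26–13.
Citadel vs Juno: Juno wins 26–13.
Citadel vs Apollo: Apollo wins 31–8.
Beacon vs Forge: Beacon wins 22–17.
Beacon vs Ember: Beacon wins 31–8.
Beacon vs Juno: Beacon wins 33–6.
Beacon vs Apollo: Beacon wins 20–19.
Forge vs Ember: Forge wins 30–9.
Forge vs Juno: Forge wins 24–15.
Forge vs Apollo: Apollo wins 20–19.
Ember vs Juno: Juno wins 26–13.
Ember vs Apollo: Apollo wins 26–13.
Juno vs Apollo: Apollo wins 26–13.
Beacon beats each rival — Citadel (20–19), Forge (22–17), Ember (31–8), Juno (33–6), Apollo (20–19) — so Beacon is the Condorcet winner.

Yes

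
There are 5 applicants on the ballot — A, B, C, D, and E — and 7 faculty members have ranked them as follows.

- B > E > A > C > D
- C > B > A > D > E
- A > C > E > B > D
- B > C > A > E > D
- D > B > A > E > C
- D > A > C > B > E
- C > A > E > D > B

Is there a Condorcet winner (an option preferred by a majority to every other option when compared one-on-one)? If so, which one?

None — there is no Condorcet winner

Head-to-head results (7 voters total):
A vs B: B wins 4–3.
A vs C: A wins 4–3.
A vs D: A wins 5–2.
A vs E: A wins 6–1.
B vs C: C wins 4–3.
B vs D: B wins 4–3.
B vs E: B wins 5–2.
C vs D: C wins 5–2.
C vs E: C wins 5–2.
D vs E: E wins 4–3.
No candidate beats all others: A beats C beats B beats A, a majority cycle.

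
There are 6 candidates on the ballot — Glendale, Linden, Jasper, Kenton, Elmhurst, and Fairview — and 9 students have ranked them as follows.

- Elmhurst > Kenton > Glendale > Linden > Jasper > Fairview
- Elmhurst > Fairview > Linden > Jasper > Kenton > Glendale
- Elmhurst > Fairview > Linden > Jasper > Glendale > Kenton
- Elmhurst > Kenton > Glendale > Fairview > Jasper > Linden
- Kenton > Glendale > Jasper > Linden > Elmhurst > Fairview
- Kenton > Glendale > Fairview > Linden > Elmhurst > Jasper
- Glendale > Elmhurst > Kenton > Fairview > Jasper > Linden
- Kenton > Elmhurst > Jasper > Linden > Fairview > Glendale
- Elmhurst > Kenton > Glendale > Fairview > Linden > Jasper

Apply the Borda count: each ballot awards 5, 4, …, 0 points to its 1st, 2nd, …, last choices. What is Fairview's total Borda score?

Borda scores:
  Glendale: 3 + 0 + 1 + 3 + 4 + 4 + 5 + 0 + 3 = 23
  Linden: 2 + 3 + 3 + 0 + 2 + 2 + 0 + 2 + 1 = 15
  Jasper: 1 + 2 + 2 + 1 + 3 + 0 + 1 + 3 + 0 = 13
  Kenton: 4 + 1 + 0 + 4 + 5 + 5 + 3 + 5 + 4 = 31
  Elmhurst: 5 + 5 + 5 + 5 + 1 + 1 + 4 + 4 + 5 = 35
  Fairview: 0 + 4 + 4 + 2 + 0 + 3 + 2 + 1 + 2 = 18

18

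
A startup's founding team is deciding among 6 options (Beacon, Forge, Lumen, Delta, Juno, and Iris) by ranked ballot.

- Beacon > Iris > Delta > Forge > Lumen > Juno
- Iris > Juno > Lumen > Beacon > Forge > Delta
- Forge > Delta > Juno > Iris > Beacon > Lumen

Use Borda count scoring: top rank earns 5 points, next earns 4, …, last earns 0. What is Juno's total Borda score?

Borda scores:
  Beacon: 5 + 2 + 1 = 8
  Forge: 2 + 1 + 5 = 8
  Lumen: 1 + 3 + 0 = 4
  Delta: 3 + 0 + 4 = 7
  Juno: 0 + 4 + 3 = 7
  Iris: 4 + 5 + 2 = 11

7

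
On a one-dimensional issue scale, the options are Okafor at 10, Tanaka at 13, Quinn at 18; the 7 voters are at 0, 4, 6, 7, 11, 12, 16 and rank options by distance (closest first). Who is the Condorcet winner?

Okafor

With single-peaked preferences on a line, the Condorcet winner is the candidate closest to the median voter.
The median voter (position 7) is closest to Okafor at 10.
Check: Okafor vs Tanaka — voters closer to Okafor: 5 of 7.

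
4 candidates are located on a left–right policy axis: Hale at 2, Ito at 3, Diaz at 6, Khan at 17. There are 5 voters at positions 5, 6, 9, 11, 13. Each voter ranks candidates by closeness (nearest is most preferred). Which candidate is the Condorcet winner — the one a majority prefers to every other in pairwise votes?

With single-peaked preferences on a line, the Condorcet winner is the candidate closest to the median voter.
The median voter (position 9) is closest to Diaz at 6.
Check: Diaz vs Ito — voters closer to Diaz: 5 of 5.

Diaz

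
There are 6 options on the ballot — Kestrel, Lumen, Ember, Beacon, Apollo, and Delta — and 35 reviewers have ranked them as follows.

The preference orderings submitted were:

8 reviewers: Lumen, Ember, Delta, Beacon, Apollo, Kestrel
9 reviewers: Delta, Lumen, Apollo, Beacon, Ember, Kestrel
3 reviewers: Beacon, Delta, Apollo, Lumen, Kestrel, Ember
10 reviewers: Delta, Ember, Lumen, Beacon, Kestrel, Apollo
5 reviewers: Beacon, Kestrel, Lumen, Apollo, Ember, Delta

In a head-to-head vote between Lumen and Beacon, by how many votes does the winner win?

19

Ballots ranking Lumen above Beacon: 8+9+10 = 27.
Ballots ranking Beacon above Lumen: 3+5 = 8.
Lumen wins 27–8, a margin of 19.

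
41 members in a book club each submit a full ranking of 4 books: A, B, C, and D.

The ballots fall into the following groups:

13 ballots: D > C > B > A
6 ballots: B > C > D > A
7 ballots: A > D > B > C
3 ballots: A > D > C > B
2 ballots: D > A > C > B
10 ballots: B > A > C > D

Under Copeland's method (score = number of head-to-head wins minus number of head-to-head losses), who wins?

Pairwise results:
  A vs B: B wins 29–12.
  A vs C: A wins 22–19.
  A vs D: D wins 21–20.
  B vs C: B wins 23–18.
  B vs D: D wins 25–16.
  C vs D: D wins 25–16.
Copeland scores (wins − losses):
  A: 1 − 2 = -1
  B: 2 − 1 = 1
  C: 0 − 3 = -3
  D: 3 − 0 = 3
D has the best Copeland score.

D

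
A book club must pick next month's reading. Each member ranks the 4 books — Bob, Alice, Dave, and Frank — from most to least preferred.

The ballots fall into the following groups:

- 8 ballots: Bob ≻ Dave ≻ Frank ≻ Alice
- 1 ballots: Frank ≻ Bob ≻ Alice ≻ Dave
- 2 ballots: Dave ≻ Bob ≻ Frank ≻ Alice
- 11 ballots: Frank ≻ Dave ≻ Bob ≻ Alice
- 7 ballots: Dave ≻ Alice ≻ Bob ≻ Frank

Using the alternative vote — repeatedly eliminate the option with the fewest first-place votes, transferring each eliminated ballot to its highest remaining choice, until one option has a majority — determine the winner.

Dave

Round 1: Frank 12, Dave 9, Bob 8, Alice 0. Alice has the fewest and is eliminated.
Round 2: Frank 12, Dave 9, Bob 8. Bob has the fewest and is eliminated.
Round 3: Dave 17, Frank 12. Dave has a majority.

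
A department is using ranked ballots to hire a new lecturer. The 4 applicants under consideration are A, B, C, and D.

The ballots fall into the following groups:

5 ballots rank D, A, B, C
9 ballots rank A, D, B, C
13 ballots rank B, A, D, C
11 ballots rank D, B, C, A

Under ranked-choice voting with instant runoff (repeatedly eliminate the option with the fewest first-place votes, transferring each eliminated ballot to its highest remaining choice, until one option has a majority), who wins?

Round 1: D 16, B 13, A 9, C 0. C has the fewest and is eliminated.
Round 2: D 16, B 13, A 9. A has the fewest and is eliminated.
Round 3: D 25, B 13. D has a majority.

D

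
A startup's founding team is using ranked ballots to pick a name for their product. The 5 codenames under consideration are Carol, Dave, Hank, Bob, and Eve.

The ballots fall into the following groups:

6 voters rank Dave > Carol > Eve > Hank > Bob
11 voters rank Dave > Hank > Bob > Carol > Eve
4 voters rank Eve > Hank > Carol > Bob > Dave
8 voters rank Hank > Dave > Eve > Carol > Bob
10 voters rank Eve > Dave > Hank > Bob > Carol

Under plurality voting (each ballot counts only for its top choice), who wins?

First-place vote totals:
  Carol: 0
  Dave: 17
  Hank: 8
  Bob: 0
  Eve: 14
Dave has the most first-place votes.

Dave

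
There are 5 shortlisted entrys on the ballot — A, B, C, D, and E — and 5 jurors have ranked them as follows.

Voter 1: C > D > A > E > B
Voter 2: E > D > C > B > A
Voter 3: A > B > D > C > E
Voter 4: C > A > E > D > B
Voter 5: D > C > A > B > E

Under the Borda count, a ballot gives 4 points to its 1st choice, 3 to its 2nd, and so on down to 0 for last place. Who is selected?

C

Borda scores:
  A: 2 + 0 + 4 + 3 + 2 = 11
  B: 0 + 1 + 3 + 0 + 1 = 5
  C: 4 + 2 + 1 + 4 + 3 = 14
  D: 3 + 3 + 2 + 1 + 4 = 13
  E: 1 + 4 + 0 + 2 + 0 = 7
C has the highest total.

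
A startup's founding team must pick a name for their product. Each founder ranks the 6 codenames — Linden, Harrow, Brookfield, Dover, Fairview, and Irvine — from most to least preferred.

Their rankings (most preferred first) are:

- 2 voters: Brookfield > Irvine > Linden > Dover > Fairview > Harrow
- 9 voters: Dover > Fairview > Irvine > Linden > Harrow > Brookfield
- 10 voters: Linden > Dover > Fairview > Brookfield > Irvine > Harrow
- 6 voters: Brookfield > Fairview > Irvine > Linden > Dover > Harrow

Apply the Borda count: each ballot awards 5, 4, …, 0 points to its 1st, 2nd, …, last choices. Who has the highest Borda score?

Borda scores:
  Linden: 2·3 + 9·2 + 10·5 + 6·2 = 86
  Harrow: 2·0 + 9·1 + 10·0 + 6·0 = 9
  Brookfield: 2·5 + 9·0 + 10·2 + 6·5 = 60
  Dover: 2·2 + 9·5 + 10·4 + 6·1 = 95
  Fairview: 2·1 + 9·4 + 10·3 + 6·4 = 92
  Irvine: 2·4 + 9·3 + 10·1 + 6·3 = 63
Dover has the highest total.

Dover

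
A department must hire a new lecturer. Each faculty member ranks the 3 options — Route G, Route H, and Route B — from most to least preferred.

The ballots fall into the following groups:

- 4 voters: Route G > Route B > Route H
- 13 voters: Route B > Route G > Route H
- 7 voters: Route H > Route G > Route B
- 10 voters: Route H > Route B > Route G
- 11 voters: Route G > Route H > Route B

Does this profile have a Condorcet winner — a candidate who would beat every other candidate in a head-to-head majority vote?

Head-to-head results (45 voters total):
Route G vs Route H: Route G wins 28–17.
Route G vs Route B: Route B wins 23–22.
Route H vs Route B: Route H wins 28–17.
No candidate beats all others: Route G beats Route H beats Route B beats Route G, a majority cycle.

No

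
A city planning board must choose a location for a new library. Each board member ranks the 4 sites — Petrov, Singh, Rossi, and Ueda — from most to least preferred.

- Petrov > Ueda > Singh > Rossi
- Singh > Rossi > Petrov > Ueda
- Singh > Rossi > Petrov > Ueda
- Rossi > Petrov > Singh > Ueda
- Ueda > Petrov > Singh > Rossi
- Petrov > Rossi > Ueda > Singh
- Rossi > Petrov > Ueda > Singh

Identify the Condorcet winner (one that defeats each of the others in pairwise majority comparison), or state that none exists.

Head-to-head results (7 voters total):
Petrov vs Singh: Petrov wins 5–2.
Petrov vs Rossi: Rossi wins 4–3.
Petrov vs Ueda: Petrov wins 6–1.
Singh vs Rossi: Singh wins 4–3.
Singh vs Ueda: Ueda wins 4–3.
Rossi vs Ueda: Rossi wins 5–2.
No candidate beats all others: Petrov beats Singh beats Rossi beats Petrov, a majority cycle.

There is no Condorcet winner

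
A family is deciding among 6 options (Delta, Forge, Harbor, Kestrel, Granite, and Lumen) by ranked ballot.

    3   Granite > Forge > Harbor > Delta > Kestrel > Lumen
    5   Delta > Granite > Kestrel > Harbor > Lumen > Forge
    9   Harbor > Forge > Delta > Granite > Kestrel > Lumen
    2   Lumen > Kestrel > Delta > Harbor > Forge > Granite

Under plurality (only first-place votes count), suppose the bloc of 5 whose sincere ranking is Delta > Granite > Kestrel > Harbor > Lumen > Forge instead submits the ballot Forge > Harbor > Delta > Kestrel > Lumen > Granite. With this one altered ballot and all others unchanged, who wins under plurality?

First-place totals with the altered ballot: Delta 0, Forge 5, Harbor 9, Kestrel 0, Granite 3, Lumen 2.
The winner is unchanged: still Harbor.

Harbor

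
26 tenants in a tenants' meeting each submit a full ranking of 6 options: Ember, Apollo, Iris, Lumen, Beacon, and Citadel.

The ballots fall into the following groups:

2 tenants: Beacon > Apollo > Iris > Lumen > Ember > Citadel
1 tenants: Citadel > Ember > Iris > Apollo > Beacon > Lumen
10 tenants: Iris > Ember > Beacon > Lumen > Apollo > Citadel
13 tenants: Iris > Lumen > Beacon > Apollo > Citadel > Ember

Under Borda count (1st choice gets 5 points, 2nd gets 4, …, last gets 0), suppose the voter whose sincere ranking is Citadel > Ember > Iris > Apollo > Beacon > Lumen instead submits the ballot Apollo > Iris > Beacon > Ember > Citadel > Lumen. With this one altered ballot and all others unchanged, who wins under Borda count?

Borda totals with the altered ballot: Ember 44, Apollo 49, Iris 125, Lumen 76, Beacon 82, Citadel 14.
The winner is unchanged: still Iris.

Iris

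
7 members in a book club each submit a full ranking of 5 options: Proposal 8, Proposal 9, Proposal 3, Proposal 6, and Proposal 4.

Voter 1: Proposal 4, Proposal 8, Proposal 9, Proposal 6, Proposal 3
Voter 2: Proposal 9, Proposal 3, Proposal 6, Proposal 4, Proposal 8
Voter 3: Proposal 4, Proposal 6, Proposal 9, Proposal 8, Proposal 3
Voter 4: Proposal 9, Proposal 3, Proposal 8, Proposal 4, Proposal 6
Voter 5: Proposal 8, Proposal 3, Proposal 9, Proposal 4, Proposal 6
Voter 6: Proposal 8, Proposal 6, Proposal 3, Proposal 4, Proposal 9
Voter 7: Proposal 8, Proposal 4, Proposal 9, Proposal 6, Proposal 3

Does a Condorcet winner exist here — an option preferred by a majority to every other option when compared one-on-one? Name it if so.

Proposal 8

Head-to-head results (7 voters total):
Proposal 8 vs Proposal 9: Proposal 8 wins 4–3.
Proposal 8 vs Proposal 3: Proposal 8 wins 5–2.
Proposal 8 vs Proposal 6: Proposal 8 wins 5–2.
Proposal 8 vs Proposal 4: Proposal 8 wins 4–3.
Proposal 9 vs Proposal 3: Proposal 9 wins 5–2.
Proposal 9 vs Proposal 6: Proposal 9 wins 5–2.
Proposal 9 vs Proposal 4: Proposal 4 wins 4–3.
Proposal 3 vs Proposal 6: Proposal 6 wins 4–3.
Proposal 3 vs Proposal 4: Proposal 3 wins 4–3.
Proposal 6 vs Proposal 4: Proposal 4 wins 5–2.
Proposal 8 beats each rival — Proposal 9 (4–3), Proposal 3 (5–2), Proposal 6 (5–2), Proposal 4 (4–3) — so Proposal 8 is the Condorcet winner.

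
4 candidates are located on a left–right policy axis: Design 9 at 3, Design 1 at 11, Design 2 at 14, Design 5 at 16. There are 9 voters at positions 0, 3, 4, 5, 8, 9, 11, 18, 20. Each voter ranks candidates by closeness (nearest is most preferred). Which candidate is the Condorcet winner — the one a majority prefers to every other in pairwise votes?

Design 1

With single-peaked preferences on a line, the Condorcet winner is the candidate closest to the median voter.
The median voter (position 8) is closest to Design 1 at 11.
Check: Design 1 vs Design 2 — voters closer to Design 1: 7 of 9.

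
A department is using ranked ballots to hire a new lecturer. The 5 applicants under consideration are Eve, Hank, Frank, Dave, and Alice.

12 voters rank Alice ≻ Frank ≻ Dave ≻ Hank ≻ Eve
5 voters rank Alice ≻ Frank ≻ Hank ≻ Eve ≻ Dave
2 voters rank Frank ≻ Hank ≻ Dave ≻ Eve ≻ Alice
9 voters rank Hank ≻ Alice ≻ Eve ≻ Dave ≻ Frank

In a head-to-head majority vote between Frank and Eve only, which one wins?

Ballots ranking Frank above Eve: 12+5+2 = 19.
Ballots ranking Eve above Frank: 9.
Frank wins the head-to-head, 19–9.

Frank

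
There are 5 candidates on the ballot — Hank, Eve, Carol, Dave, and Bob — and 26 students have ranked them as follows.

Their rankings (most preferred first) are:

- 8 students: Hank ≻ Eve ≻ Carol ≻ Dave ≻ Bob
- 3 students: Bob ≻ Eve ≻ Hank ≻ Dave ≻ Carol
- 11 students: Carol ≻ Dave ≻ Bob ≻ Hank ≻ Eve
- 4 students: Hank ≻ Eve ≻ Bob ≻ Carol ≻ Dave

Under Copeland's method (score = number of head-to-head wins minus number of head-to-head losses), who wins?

Pairwise results:
  Hank vs Eve: Hank wins 23–3.
  Hank vs Carol: Hank wins 15–11.
  Hank vs Dave: Hank wins 15–11.
  Hank vs Bob: Bob wins 14–12.
  Eve vs Carol: Eve wins 15–11.
  Eve vs Dave: Eve wins 15–11.
  Eve vs Bob: Bob wins 14–12.
  Carol vs Dave: Carol wins 23–3.
  Carol vs Bob: Carol wins 19–7.
  Dave vs Bob: Dave wins 19–7.
Copeland scores (wins − losses):
  Hank: 3 − 1 = 2
  Eve: 2 − 2 = 0
  Carol: 2 − 2 = 0
  Dave: 1 − 3 = -2
  Bob: 2 − 2 = 0
Hank has the best Copeland score.

Hank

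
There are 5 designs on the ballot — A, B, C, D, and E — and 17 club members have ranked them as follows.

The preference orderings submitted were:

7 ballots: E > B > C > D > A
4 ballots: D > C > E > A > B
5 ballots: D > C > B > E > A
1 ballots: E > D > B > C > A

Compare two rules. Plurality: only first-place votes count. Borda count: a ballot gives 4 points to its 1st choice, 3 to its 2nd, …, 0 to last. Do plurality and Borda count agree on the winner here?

Plurality first-place counts: A 0, B 0, C 0, D 9, E 8 → D.
Borda totals: A 4, B 33, C 42, D 46, E 45 → D.
The two rules agree on D.

Yes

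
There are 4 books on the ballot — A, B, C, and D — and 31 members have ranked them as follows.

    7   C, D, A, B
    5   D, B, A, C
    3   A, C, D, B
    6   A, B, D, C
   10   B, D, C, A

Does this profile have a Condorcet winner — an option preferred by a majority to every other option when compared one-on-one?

No

Head-to-head results (31 voters total):
A vs B: A wins 16–15.
A vs C: C wins 17–14.
A vs D: D wins 22–9.
B vs C: B wins 21–10.
B vs D: B wins 16–15.
C vs D: D wins 21–10.
No candidate beats all others: A beats B beats C beats A, a majority cycle.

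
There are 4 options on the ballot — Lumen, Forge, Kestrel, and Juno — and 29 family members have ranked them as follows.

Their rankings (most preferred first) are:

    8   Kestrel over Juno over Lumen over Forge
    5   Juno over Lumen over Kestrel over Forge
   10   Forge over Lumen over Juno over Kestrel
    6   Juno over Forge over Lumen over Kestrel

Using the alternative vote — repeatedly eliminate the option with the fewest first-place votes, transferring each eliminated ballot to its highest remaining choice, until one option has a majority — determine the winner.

Round 1: Juno 11, Forge 10, Kestrel 8, Lumen 0. Lumen has the fewest and is eliminated.
Round 2: Juno 11, Forge 10, Kestrel 8. Kestrel has the fewest and is eliminated.
Round 3: Juno 19, Forge 10. Juno has a majority.

Juno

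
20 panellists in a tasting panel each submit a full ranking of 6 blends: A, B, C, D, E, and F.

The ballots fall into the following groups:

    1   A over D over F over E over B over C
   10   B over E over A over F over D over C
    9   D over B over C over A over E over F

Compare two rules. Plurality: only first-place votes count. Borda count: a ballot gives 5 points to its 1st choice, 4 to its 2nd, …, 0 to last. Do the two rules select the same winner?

Plurality first-place counts: A 1, B 10, C 0, D 9, E 0, F 0 → B.
Borda totals: A 53, B 87, C 27, D 59, E 51, F 23 → B.
The two rules agree on B.

Yes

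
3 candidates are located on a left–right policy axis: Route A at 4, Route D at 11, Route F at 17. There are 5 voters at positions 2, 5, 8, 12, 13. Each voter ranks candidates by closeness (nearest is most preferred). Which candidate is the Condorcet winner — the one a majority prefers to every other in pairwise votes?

Route D

With single-peaked preferences on a line, the Condorcet winner is the candidate closest to the median voter.
The median voter (position 8) is closest to Route D at 11.
Check: Route D vs Route A — voters closer to Route D: 3 of 5.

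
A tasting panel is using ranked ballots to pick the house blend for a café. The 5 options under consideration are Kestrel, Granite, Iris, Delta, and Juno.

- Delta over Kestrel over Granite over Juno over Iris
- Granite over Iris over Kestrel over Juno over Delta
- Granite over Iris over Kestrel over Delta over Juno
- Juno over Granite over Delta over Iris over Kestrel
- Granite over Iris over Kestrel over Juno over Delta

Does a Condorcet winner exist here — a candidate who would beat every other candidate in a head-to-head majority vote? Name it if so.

Head-to-head results (5 voters total):
Kestrel vs Granite: Granite wins 4–1.
Kestrel vs Iris: Iris wins 4–1.
Kestrel vs Delta: Kestrel wins 3–2.
Kestrel vs Juno: Kestrel wins 4–1.
Granite vs Iris: Granite wins 5–0.
Granite vs Delta: Granite wins 4–1.
Granite vs Juno: Granite wins 4–1.
Iris vs Delta: Iris wins 3–2.
Iris vs Juno: Iris wins 3–2.
Delta vs Juno: Juno wins 3–2.
Granite beats each rival — Kestrel (4–1), Iris (5–0), Delta (4–1), Juno (4–1) — so Granite is the Condorcet winner.

Granite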